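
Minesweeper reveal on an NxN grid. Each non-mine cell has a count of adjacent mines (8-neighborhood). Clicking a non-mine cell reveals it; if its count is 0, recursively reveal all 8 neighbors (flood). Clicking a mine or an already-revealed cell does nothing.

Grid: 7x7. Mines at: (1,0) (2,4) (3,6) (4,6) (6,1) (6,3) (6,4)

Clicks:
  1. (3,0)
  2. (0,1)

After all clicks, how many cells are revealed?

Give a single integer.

Answer: 36

Derivation:
Click 1 (3,0) count=0: revealed 36 new [(0,1) (0,2) (0,3) (0,4) (0,5) (0,6) (1,1) (1,2) (1,3) (1,4) (1,5) (1,6) (2,0) (2,1) (2,2) (2,3) (2,5) (2,6) (3,0) (3,1) (3,2) (3,3) (3,4) (3,5) (4,0) (4,1) (4,2) (4,3) (4,4) (4,5) (5,0) (5,1) (5,2) (5,3) (5,4) (5,5)] -> total=36
Click 2 (0,1) count=1: revealed 0 new [(none)] -> total=36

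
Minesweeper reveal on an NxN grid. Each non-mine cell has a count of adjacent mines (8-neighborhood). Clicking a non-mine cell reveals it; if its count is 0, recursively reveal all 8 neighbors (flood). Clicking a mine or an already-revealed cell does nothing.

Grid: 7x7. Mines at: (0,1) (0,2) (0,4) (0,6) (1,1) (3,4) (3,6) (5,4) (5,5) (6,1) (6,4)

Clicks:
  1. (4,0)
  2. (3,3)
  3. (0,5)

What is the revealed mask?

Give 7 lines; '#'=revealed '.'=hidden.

Answer: .....#.
.......
####...
####...
####...
####...
.......

Derivation:
Click 1 (4,0) count=0: revealed 16 new [(2,0) (2,1) (2,2) (2,3) (3,0) (3,1) (3,2) (3,3) (4,0) (4,1) (4,2) (4,3) (5,0) (5,1) (5,2) (5,3)] -> total=16
Click 2 (3,3) count=1: revealed 0 new [(none)] -> total=16
Click 3 (0,5) count=2: revealed 1 new [(0,5)] -> total=17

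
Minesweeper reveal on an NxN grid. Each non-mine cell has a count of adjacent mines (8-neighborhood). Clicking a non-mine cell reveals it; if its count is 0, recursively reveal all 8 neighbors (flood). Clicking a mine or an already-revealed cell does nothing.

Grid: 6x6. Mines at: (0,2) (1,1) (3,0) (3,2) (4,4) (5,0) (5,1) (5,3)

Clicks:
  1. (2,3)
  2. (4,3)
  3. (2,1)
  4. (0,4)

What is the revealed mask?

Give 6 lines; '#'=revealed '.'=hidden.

Click 1 (2,3) count=1: revealed 1 new [(2,3)] -> total=1
Click 2 (4,3) count=3: revealed 1 new [(4,3)] -> total=2
Click 3 (2,1) count=3: revealed 1 new [(2,1)] -> total=3
Click 4 (0,4) count=0: revealed 11 new [(0,3) (0,4) (0,5) (1,3) (1,4) (1,5) (2,4) (2,5) (3,3) (3,4) (3,5)] -> total=14

Answer: ...###
...###
.#.###
...###
...#..
......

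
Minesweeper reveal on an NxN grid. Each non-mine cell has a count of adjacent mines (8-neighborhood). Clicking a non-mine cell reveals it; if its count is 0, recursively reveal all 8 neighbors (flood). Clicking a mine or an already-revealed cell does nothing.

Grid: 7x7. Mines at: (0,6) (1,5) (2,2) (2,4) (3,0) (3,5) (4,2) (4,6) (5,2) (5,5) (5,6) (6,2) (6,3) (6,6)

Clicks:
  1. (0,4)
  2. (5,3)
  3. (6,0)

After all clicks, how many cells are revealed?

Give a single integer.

Click 1 (0,4) count=1: revealed 1 new [(0,4)] -> total=1
Click 2 (5,3) count=4: revealed 1 new [(5,3)] -> total=2
Click 3 (6,0) count=0: revealed 6 new [(4,0) (4,1) (5,0) (5,1) (6,0) (6,1)] -> total=8

Answer: 8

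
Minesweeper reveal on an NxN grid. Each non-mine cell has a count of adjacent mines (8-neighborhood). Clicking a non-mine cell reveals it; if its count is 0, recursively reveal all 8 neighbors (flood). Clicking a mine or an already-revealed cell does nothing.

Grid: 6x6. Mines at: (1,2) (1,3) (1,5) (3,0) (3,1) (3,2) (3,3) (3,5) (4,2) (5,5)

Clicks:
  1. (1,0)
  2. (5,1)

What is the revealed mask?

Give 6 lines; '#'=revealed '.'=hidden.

Click 1 (1,0) count=0: revealed 6 new [(0,0) (0,1) (1,0) (1,1) (2,0) (2,1)] -> total=6
Click 2 (5,1) count=1: revealed 1 new [(5,1)] -> total=7

Answer: ##....
##....
##....
......
......
.#....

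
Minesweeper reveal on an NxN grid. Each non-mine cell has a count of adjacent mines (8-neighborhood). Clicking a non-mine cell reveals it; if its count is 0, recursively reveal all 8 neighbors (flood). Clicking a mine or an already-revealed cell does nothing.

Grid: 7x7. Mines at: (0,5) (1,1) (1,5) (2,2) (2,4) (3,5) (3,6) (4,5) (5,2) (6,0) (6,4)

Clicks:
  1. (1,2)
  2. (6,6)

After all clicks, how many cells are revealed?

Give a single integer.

Click 1 (1,2) count=2: revealed 1 new [(1,2)] -> total=1
Click 2 (6,6) count=0: revealed 4 new [(5,5) (5,6) (6,5) (6,6)] -> total=5

Answer: 5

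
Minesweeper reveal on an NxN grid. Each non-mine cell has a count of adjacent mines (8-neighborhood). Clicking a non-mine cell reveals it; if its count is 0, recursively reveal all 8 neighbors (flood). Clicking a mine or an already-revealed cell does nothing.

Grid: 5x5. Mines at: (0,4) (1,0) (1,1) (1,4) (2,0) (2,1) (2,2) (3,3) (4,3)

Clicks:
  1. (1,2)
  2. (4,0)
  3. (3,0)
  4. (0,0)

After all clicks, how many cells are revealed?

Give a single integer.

Answer: 8

Derivation:
Click 1 (1,2) count=3: revealed 1 new [(1,2)] -> total=1
Click 2 (4,0) count=0: revealed 6 new [(3,0) (3,1) (3,2) (4,0) (4,1) (4,2)] -> total=7
Click 3 (3,0) count=2: revealed 0 new [(none)] -> total=7
Click 4 (0,0) count=2: revealed 1 new [(0,0)] -> total=8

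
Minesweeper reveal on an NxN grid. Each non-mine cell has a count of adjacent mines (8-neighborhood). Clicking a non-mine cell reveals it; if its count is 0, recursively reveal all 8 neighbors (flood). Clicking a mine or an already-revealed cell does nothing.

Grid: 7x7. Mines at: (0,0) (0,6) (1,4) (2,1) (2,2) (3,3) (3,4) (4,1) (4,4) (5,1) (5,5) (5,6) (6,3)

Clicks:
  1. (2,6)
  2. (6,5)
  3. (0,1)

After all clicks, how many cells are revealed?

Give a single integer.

Answer: 10

Derivation:
Click 1 (2,6) count=0: revealed 8 new [(1,5) (1,6) (2,5) (2,6) (3,5) (3,6) (4,5) (4,6)] -> total=8
Click 2 (6,5) count=2: revealed 1 new [(6,5)] -> total=9
Click 3 (0,1) count=1: revealed 1 new [(0,1)] -> total=10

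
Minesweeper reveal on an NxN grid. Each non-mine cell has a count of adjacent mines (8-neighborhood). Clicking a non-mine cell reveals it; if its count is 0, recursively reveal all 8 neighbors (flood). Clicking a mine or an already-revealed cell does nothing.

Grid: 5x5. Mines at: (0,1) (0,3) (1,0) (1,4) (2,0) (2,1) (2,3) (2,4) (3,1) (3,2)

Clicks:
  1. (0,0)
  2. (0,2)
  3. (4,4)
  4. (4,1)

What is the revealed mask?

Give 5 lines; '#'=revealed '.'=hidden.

Click 1 (0,0) count=2: revealed 1 new [(0,0)] -> total=1
Click 2 (0,2) count=2: revealed 1 new [(0,2)] -> total=2
Click 3 (4,4) count=0: revealed 4 new [(3,3) (3,4) (4,3) (4,4)] -> total=6
Click 4 (4,1) count=2: revealed 1 new [(4,1)] -> total=7

Answer: #.#..
.....
.....
...##
.#.##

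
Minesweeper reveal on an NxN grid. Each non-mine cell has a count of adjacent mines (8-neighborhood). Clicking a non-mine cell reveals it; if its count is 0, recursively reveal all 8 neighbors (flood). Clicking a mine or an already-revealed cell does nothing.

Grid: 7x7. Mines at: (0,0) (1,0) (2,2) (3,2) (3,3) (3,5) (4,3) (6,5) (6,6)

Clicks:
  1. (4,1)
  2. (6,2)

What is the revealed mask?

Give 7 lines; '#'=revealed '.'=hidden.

Click 1 (4,1) count=1: revealed 1 new [(4,1)] -> total=1
Click 2 (6,2) count=0: revealed 16 new [(2,0) (2,1) (3,0) (3,1) (4,0) (4,2) (5,0) (5,1) (5,2) (5,3) (5,4) (6,0) (6,1) (6,2) (6,3) (6,4)] -> total=17

Answer: .......
.......
##.....
##.....
###....
#####..
#####..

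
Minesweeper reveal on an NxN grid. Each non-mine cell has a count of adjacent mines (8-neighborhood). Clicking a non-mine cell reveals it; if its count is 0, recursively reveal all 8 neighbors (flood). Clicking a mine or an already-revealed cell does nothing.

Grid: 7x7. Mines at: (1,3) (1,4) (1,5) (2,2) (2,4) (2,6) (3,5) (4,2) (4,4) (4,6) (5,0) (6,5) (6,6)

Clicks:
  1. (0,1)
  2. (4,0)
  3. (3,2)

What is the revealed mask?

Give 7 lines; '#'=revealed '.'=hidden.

Click 1 (0,1) count=0: revealed 12 new [(0,0) (0,1) (0,2) (1,0) (1,1) (1,2) (2,0) (2,1) (3,0) (3,1) (4,0) (4,1)] -> total=12
Click 2 (4,0) count=1: revealed 0 new [(none)] -> total=12
Click 3 (3,2) count=2: revealed 1 new [(3,2)] -> total=13

Answer: ###....
###....
##.....
###....
##.....
.......
.......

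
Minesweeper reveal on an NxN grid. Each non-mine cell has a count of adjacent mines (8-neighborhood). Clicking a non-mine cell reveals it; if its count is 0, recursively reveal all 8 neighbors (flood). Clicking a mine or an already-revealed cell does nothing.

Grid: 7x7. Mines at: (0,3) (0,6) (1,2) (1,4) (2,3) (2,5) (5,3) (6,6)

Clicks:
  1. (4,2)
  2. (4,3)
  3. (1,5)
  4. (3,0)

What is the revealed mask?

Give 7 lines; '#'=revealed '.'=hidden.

Click 1 (4,2) count=1: revealed 1 new [(4,2)] -> total=1
Click 2 (4,3) count=1: revealed 1 new [(4,3)] -> total=2
Click 3 (1,5) count=3: revealed 1 new [(1,5)] -> total=3
Click 4 (3,0) count=0: revealed 18 new [(0,0) (0,1) (1,0) (1,1) (2,0) (2,1) (2,2) (3,0) (3,1) (3,2) (4,0) (4,1) (5,0) (5,1) (5,2) (6,0) (6,1) (6,2)] -> total=21

Answer: ##.....
##...#.
###....
###....
####...
###....
###....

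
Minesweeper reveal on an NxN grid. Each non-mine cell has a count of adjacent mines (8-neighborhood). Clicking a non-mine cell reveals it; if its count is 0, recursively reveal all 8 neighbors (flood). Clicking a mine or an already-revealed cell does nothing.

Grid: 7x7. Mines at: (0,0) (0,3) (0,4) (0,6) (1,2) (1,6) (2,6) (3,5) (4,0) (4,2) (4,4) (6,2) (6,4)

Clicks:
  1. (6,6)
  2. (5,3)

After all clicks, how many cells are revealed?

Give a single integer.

Click 1 (6,6) count=0: revealed 6 new [(4,5) (4,6) (5,5) (5,6) (6,5) (6,6)] -> total=6
Click 2 (5,3) count=4: revealed 1 new [(5,3)] -> total=7

Answer: 7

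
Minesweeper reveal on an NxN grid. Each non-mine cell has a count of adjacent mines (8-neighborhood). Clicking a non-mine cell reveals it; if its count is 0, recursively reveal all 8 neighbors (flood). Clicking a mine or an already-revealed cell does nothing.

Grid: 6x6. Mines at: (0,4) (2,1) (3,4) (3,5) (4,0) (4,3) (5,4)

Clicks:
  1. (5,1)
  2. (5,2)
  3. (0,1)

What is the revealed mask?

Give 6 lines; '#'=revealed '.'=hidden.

Click 1 (5,1) count=1: revealed 1 new [(5,1)] -> total=1
Click 2 (5,2) count=1: revealed 1 new [(5,2)] -> total=2
Click 3 (0,1) count=0: revealed 8 new [(0,0) (0,1) (0,2) (0,3) (1,0) (1,1) (1,2) (1,3)] -> total=10

Answer: ####..
####..
......
......
......
.##...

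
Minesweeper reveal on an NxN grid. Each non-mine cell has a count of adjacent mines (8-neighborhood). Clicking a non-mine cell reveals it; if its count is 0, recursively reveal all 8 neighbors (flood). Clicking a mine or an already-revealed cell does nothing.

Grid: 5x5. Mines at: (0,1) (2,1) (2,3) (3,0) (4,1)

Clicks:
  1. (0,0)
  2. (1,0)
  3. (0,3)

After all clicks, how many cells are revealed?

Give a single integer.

Click 1 (0,0) count=1: revealed 1 new [(0,0)] -> total=1
Click 2 (1,0) count=2: revealed 1 new [(1,0)] -> total=2
Click 3 (0,3) count=0: revealed 6 new [(0,2) (0,3) (0,4) (1,2) (1,3) (1,4)] -> total=8

Answer: 8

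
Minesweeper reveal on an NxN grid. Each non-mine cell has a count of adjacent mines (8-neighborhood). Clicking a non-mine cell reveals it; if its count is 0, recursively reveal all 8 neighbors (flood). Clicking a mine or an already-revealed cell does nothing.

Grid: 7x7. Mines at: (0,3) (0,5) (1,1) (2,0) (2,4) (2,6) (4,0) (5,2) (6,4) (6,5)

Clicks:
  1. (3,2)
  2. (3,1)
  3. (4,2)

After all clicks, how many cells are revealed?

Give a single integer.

Answer: 9

Derivation:
Click 1 (3,2) count=0: revealed 9 new [(2,1) (2,2) (2,3) (3,1) (3,2) (3,3) (4,1) (4,2) (4,3)] -> total=9
Click 2 (3,1) count=2: revealed 0 new [(none)] -> total=9
Click 3 (4,2) count=1: revealed 0 new [(none)] -> total=9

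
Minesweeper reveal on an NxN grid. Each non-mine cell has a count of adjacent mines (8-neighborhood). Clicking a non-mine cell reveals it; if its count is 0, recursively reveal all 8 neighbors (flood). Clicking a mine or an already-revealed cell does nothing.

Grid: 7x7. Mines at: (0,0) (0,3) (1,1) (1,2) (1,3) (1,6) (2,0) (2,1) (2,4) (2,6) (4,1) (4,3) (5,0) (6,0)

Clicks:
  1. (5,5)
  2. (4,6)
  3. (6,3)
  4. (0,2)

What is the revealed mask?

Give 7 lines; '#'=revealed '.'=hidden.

Answer: ..#....
.......
.......
....###
....###
.######
.######

Derivation:
Click 1 (5,5) count=0: revealed 18 new [(3,4) (3,5) (3,6) (4,4) (4,5) (4,6) (5,1) (5,2) (5,3) (5,4) (5,5) (5,6) (6,1) (6,2) (6,3) (6,4) (6,5) (6,6)] -> total=18
Click 2 (4,6) count=0: revealed 0 new [(none)] -> total=18
Click 3 (6,3) count=0: revealed 0 new [(none)] -> total=18
Click 4 (0,2) count=4: revealed 1 new [(0,2)] -> total=19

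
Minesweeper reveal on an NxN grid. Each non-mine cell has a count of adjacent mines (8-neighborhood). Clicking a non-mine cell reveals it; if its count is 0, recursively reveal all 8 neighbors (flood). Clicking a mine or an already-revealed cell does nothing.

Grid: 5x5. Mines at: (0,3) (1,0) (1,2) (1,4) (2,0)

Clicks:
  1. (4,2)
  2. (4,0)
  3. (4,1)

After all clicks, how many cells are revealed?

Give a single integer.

Click 1 (4,2) count=0: revealed 14 new [(2,1) (2,2) (2,3) (2,4) (3,0) (3,1) (3,2) (3,3) (3,4) (4,0) (4,1) (4,2) (4,3) (4,4)] -> total=14
Click 2 (4,0) count=0: revealed 0 new [(none)] -> total=14
Click 3 (4,1) count=0: revealed 0 new [(none)] -> total=14

Answer: 14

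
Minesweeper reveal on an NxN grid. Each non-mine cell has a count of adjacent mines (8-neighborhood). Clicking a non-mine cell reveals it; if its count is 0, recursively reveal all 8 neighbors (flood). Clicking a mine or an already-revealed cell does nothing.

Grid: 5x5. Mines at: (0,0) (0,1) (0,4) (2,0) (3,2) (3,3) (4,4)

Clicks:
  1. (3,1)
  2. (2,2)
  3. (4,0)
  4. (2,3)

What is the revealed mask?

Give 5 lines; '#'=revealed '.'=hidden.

Answer: .....
.....
..##.
##...
##...

Derivation:
Click 1 (3,1) count=2: revealed 1 new [(3,1)] -> total=1
Click 2 (2,2) count=2: revealed 1 new [(2,2)] -> total=2
Click 3 (4,0) count=0: revealed 3 new [(3,0) (4,0) (4,1)] -> total=5
Click 4 (2,3) count=2: revealed 1 new [(2,3)] -> total=6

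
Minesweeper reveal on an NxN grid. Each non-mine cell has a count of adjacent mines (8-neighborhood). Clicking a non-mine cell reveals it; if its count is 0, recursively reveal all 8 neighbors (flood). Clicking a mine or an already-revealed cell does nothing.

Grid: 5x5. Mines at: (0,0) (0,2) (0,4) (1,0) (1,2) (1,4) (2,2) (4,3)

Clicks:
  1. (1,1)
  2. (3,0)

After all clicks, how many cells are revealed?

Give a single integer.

Click 1 (1,1) count=5: revealed 1 new [(1,1)] -> total=1
Click 2 (3,0) count=0: revealed 8 new [(2,0) (2,1) (3,0) (3,1) (3,2) (4,0) (4,1) (4,2)] -> total=9

Answer: 9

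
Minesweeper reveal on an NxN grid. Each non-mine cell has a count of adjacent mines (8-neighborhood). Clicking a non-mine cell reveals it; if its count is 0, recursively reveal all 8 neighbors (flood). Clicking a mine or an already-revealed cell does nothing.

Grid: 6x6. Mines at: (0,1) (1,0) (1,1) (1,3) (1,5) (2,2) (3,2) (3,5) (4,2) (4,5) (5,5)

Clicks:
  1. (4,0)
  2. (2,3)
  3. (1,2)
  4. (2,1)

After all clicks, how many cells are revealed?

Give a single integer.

Answer: 10

Derivation:
Click 1 (4,0) count=0: revealed 8 new [(2,0) (2,1) (3,0) (3,1) (4,0) (4,1) (5,0) (5,1)] -> total=8
Click 2 (2,3) count=3: revealed 1 new [(2,3)] -> total=9
Click 3 (1,2) count=4: revealed 1 new [(1,2)] -> total=10
Click 4 (2,1) count=4: revealed 0 new [(none)] -> total=10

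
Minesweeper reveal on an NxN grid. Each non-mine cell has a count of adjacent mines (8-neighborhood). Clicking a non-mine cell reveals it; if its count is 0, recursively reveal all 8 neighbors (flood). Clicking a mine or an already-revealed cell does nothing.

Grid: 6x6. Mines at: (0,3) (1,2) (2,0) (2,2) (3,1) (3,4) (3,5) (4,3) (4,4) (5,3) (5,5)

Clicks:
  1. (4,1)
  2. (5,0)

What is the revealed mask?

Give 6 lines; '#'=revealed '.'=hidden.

Click 1 (4,1) count=1: revealed 1 new [(4,1)] -> total=1
Click 2 (5,0) count=0: revealed 5 new [(4,0) (4,2) (5,0) (5,1) (5,2)] -> total=6

Answer: ......
......
......
......
###...
###...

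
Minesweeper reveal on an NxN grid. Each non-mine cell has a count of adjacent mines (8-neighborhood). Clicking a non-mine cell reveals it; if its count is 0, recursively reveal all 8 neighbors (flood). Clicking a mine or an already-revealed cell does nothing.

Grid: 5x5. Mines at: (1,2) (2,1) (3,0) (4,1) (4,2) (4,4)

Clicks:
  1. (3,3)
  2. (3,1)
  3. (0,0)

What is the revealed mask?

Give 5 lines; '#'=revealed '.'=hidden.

Answer: ##...
##...
.....
.#.#.
.....

Derivation:
Click 1 (3,3) count=2: revealed 1 new [(3,3)] -> total=1
Click 2 (3,1) count=4: revealed 1 new [(3,1)] -> total=2
Click 3 (0,0) count=0: revealed 4 new [(0,0) (0,1) (1,0) (1,1)] -> total=6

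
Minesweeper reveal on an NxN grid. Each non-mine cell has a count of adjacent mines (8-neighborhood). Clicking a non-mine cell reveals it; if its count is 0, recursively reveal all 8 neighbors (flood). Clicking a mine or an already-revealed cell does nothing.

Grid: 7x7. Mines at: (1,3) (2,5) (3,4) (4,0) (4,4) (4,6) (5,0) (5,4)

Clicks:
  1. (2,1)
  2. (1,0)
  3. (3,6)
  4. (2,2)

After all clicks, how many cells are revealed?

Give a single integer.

Click 1 (2,1) count=0: revealed 23 new [(0,0) (0,1) (0,2) (1,0) (1,1) (1,2) (2,0) (2,1) (2,2) (2,3) (3,0) (3,1) (3,2) (3,3) (4,1) (4,2) (4,3) (5,1) (5,2) (5,3) (6,1) (6,2) (6,3)] -> total=23
Click 2 (1,0) count=0: revealed 0 new [(none)] -> total=23
Click 3 (3,6) count=2: revealed 1 new [(3,6)] -> total=24
Click 4 (2,2) count=1: revealed 0 new [(none)] -> total=24

Answer: 24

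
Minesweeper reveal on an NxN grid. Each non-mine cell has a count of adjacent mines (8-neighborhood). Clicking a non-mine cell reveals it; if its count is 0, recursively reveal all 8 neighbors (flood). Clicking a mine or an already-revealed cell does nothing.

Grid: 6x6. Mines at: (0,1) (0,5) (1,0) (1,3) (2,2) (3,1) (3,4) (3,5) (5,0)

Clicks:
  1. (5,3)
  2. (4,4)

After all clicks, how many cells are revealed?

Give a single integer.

Answer: 10

Derivation:
Click 1 (5,3) count=0: revealed 10 new [(4,1) (4,2) (4,3) (4,4) (4,5) (5,1) (5,2) (5,3) (5,4) (5,5)] -> total=10
Click 2 (4,4) count=2: revealed 0 new [(none)] -> total=10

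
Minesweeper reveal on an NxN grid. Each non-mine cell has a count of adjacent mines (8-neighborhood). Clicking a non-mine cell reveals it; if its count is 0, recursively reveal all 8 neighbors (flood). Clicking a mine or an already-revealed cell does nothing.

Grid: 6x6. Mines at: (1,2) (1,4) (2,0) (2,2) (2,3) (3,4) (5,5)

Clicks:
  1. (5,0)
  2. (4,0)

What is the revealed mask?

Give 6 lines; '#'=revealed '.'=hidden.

Click 1 (5,0) count=0: revealed 14 new [(3,0) (3,1) (3,2) (3,3) (4,0) (4,1) (4,2) (4,3) (4,4) (5,0) (5,1) (5,2) (5,3) (5,4)] -> total=14
Click 2 (4,0) count=0: revealed 0 new [(none)] -> total=14

Answer: ......
......
......
####..
#####.
#####.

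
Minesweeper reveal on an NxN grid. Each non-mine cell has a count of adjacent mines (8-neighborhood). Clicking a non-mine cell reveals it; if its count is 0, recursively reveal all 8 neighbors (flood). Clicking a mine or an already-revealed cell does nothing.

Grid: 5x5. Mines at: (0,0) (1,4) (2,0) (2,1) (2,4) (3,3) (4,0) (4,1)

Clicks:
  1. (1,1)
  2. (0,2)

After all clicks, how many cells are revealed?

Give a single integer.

Answer: 6

Derivation:
Click 1 (1,1) count=3: revealed 1 new [(1,1)] -> total=1
Click 2 (0,2) count=0: revealed 5 new [(0,1) (0,2) (0,3) (1,2) (1,3)] -> total=6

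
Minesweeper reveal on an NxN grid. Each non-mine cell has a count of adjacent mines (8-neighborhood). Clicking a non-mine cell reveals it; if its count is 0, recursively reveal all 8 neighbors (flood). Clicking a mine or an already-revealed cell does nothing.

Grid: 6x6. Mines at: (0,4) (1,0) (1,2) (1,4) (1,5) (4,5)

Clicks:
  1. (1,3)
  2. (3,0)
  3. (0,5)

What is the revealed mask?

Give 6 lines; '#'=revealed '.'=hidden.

Click 1 (1,3) count=3: revealed 1 new [(1,3)] -> total=1
Click 2 (3,0) count=0: revealed 20 new [(2,0) (2,1) (2,2) (2,3) (2,4) (3,0) (3,1) (3,2) (3,3) (3,4) (4,0) (4,1) (4,2) (4,3) (4,4) (5,0) (5,1) (5,2) (5,3) (5,4)] -> total=21
Click 3 (0,5) count=3: revealed 1 new [(0,5)] -> total=22

Answer: .....#
...#..
#####.
#####.
#####.
#####.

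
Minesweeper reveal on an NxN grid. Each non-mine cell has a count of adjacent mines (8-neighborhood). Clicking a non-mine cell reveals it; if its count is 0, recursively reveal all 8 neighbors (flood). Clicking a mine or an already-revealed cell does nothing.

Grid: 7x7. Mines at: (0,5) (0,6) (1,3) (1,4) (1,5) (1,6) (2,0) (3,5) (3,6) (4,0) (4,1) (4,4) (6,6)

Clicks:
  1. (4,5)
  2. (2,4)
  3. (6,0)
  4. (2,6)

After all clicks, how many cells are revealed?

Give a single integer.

Click 1 (4,5) count=3: revealed 1 new [(4,5)] -> total=1
Click 2 (2,4) count=4: revealed 1 new [(2,4)] -> total=2
Click 3 (6,0) count=0: revealed 12 new [(5,0) (5,1) (5,2) (5,3) (5,4) (5,5) (6,0) (6,1) (6,2) (6,3) (6,4) (6,5)] -> total=14
Click 4 (2,6) count=4: revealed 1 new [(2,6)] -> total=15

Answer: 15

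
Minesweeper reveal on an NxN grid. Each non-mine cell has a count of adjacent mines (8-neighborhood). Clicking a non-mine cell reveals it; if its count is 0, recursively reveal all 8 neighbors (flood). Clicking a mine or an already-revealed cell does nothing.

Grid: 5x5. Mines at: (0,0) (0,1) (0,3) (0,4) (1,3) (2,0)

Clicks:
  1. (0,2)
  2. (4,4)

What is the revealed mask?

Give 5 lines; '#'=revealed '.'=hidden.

Click 1 (0,2) count=3: revealed 1 new [(0,2)] -> total=1
Click 2 (4,4) count=0: revealed 14 new [(2,1) (2,2) (2,3) (2,4) (3,0) (3,1) (3,2) (3,3) (3,4) (4,0) (4,1) (4,2) (4,3) (4,4)] -> total=15

Answer: ..#..
.....
.####
#####
#####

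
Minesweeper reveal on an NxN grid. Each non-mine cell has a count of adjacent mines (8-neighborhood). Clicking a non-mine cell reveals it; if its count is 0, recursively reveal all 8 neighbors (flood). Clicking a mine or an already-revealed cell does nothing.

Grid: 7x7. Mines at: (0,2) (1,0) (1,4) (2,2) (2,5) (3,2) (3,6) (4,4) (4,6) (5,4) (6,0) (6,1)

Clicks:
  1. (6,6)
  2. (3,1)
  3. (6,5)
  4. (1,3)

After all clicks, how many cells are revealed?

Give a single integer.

Answer: 6

Derivation:
Click 1 (6,6) count=0: revealed 4 new [(5,5) (5,6) (6,5) (6,6)] -> total=4
Click 2 (3,1) count=2: revealed 1 new [(3,1)] -> total=5
Click 3 (6,5) count=1: revealed 0 new [(none)] -> total=5
Click 4 (1,3) count=3: revealed 1 new [(1,3)] -> total=6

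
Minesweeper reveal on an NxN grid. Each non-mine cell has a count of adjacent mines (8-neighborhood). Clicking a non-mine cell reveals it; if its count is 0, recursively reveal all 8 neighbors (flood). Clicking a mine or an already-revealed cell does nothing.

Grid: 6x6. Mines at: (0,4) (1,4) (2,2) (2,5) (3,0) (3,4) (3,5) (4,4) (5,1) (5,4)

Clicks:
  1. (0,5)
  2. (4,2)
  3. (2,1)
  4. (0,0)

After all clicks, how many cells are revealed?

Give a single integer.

Click 1 (0,5) count=2: revealed 1 new [(0,5)] -> total=1
Click 2 (4,2) count=1: revealed 1 new [(4,2)] -> total=2
Click 3 (2,1) count=2: revealed 1 new [(2,1)] -> total=3
Click 4 (0,0) count=0: revealed 9 new [(0,0) (0,1) (0,2) (0,3) (1,0) (1,1) (1,2) (1,3) (2,0)] -> total=12

Answer: 12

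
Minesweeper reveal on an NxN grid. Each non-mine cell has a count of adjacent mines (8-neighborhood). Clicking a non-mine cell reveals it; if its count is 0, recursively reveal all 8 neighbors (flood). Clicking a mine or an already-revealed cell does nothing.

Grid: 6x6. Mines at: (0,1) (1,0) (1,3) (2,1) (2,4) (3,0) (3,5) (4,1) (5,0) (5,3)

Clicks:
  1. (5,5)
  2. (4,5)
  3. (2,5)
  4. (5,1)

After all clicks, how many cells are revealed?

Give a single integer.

Answer: 6

Derivation:
Click 1 (5,5) count=0: revealed 4 new [(4,4) (4,5) (5,4) (5,5)] -> total=4
Click 2 (4,5) count=1: revealed 0 new [(none)] -> total=4
Click 3 (2,5) count=2: revealed 1 new [(2,5)] -> total=5
Click 4 (5,1) count=2: revealed 1 new [(5,1)] -> total=6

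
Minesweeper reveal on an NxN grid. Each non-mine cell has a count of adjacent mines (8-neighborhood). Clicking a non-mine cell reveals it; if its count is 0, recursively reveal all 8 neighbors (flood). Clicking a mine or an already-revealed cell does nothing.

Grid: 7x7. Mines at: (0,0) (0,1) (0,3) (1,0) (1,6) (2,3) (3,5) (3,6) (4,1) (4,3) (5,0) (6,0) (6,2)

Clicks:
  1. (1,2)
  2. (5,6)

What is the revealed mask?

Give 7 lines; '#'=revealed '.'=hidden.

Answer: .......
..#....
.......
.......
....###
...####
...####

Derivation:
Click 1 (1,2) count=3: revealed 1 new [(1,2)] -> total=1
Click 2 (5,6) count=0: revealed 11 new [(4,4) (4,5) (4,6) (5,3) (5,4) (5,5) (5,6) (6,3) (6,4) (6,5) (6,6)] -> total=12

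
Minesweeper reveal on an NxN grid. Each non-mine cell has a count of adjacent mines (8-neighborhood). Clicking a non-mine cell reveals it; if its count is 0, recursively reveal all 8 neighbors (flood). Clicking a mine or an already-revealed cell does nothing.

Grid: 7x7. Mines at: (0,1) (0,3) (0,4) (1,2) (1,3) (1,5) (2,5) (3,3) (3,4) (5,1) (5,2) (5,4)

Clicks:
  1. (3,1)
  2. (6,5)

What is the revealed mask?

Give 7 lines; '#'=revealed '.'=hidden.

Click 1 (3,1) count=0: revealed 11 new [(1,0) (1,1) (2,0) (2,1) (2,2) (3,0) (3,1) (3,2) (4,0) (4,1) (4,2)] -> total=11
Click 2 (6,5) count=1: revealed 1 new [(6,5)] -> total=12

Answer: .......
##.....
###....
###....
###....
.......
.....#.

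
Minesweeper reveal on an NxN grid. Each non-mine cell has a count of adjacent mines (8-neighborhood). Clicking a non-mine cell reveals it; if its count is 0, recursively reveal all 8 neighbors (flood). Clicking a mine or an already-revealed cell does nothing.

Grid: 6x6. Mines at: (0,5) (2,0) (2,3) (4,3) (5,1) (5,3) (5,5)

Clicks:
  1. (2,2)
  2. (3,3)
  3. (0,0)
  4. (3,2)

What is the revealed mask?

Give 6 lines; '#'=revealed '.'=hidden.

Answer: #####.
#####.
..#...
..##..
......
......

Derivation:
Click 1 (2,2) count=1: revealed 1 new [(2,2)] -> total=1
Click 2 (3,3) count=2: revealed 1 new [(3,3)] -> total=2
Click 3 (0,0) count=0: revealed 10 new [(0,0) (0,1) (0,2) (0,3) (0,4) (1,0) (1,1) (1,2) (1,3) (1,4)] -> total=12
Click 4 (3,2) count=2: revealed 1 new [(3,2)] -> total=13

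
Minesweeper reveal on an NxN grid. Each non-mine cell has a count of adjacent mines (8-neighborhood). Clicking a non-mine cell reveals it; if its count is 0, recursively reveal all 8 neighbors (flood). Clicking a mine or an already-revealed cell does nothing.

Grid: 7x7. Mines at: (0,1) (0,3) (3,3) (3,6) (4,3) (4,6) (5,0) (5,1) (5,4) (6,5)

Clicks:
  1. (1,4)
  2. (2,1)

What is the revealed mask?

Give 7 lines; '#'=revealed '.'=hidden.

Answer: .......
###.#..
###....
###....
###....
.......
.......

Derivation:
Click 1 (1,4) count=1: revealed 1 new [(1,4)] -> total=1
Click 2 (2,1) count=0: revealed 12 new [(1,0) (1,1) (1,2) (2,0) (2,1) (2,2) (3,0) (3,1) (3,2) (4,0) (4,1) (4,2)] -> total=13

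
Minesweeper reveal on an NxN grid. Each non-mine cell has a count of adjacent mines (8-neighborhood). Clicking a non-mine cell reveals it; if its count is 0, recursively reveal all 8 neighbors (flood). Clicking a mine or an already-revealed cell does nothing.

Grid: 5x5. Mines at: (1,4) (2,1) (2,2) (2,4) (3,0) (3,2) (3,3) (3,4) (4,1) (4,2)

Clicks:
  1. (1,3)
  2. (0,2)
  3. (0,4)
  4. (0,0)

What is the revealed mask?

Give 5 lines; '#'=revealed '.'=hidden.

Answer: #####
####.
.....
.....
.....

Derivation:
Click 1 (1,3) count=3: revealed 1 new [(1,3)] -> total=1
Click 2 (0,2) count=0: revealed 7 new [(0,0) (0,1) (0,2) (0,3) (1,0) (1,1) (1,2)] -> total=8
Click 3 (0,4) count=1: revealed 1 new [(0,4)] -> total=9
Click 4 (0,0) count=0: revealed 0 new [(none)] -> total=9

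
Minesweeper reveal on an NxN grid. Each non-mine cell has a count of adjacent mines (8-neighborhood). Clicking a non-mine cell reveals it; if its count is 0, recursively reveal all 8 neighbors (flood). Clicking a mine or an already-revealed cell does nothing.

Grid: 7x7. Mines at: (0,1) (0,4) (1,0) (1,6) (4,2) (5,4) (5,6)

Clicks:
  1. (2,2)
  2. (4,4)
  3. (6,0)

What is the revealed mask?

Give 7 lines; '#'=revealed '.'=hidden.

Answer: .......
.#####.
#######
#######
##.####
####...
####...

Derivation:
Click 1 (2,2) count=0: revealed 21 new [(1,1) (1,2) (1,3) (1,4) (1,5) (2,1) (2,2) (2,3) (2,4) (2,5) (2,6) (3,1) (3,2) (3,3) (3,4) (3,5) (3,6) (4,3) (4,4) (4,5) (4,6)] -> total=21
Click 2 (4,4) count=1: revealed 0 new [(none)] -> total=21
Click 3 (6,0) count=0: revealed 12 new [(2,0) (3,0) (4,0) (4,1) (5,0) (5,1) (5,2) (5,3) (6,0) (6,1) (6,2) (6,3)] -> total=33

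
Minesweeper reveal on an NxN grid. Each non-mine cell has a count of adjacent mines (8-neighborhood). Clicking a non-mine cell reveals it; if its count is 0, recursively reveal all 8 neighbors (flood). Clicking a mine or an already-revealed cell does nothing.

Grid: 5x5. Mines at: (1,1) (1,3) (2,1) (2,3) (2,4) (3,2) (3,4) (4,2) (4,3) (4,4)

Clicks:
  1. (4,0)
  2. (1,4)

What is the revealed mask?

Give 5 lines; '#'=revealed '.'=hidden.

Answer: .....
....#
.....
##...
##...

Derivation:
Click 1 (4,0) count=0: revealed 4 new [(3,0) (3,1) (4,0) (4,1)] -> total=4
Click 2 (1,4) count=3: revealed 1 new [(1,4)] -> total=5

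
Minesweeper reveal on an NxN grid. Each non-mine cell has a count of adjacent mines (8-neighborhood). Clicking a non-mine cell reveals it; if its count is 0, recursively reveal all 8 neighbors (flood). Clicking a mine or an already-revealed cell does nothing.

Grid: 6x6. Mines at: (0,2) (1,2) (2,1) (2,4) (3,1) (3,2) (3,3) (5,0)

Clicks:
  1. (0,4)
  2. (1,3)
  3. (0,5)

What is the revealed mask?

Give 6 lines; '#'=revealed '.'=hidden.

Answer: ...###
...###
......
......
......
......

Derivation:
Click 1 (0,4) count=0: revealed 6 new [(0,3) (0,4) (0,5) (1,3) (1,4) (1,5)] -> total=6
Click 2 (1,3) count=3: revealed 0 new [(none)] -> total=6
Click 3 (0,5) count=0: revealed 0 new [(none)] -> total=6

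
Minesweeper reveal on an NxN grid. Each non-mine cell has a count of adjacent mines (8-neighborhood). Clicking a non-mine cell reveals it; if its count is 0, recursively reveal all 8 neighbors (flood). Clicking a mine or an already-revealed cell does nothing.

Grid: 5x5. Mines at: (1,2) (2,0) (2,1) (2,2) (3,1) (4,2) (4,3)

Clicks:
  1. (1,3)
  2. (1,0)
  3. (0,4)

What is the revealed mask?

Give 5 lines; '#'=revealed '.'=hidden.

Click 1 (1,3) count=2: revealed 1 new [(1,3)] -> total=1
Click 2 (1,0) count=2: revealed 1 new [(1,0)] -> total=2
Click 3 (0,4) count=0: revealed 7 new [(0,3) (0,4) (1,4) (2,3) (2,4) (3,3) (3,4)] -> total=9

Answer: ...##
#..##
...##
...##
.....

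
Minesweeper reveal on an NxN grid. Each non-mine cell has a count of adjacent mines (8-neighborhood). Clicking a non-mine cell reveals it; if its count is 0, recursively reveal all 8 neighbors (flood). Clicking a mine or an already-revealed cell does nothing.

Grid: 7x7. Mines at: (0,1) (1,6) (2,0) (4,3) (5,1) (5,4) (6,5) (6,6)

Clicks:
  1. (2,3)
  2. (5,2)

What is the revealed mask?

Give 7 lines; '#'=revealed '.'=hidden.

Click 1 (2,3) count=0: revealed 26 new [(0,2) (0,3) (0,4) (0,5) (1,1) (1,2) (1,3) (1,4) (1,5) (2,1) (2,2) (2,3) (2,4) (2,5) (2,6) (3,1) (3,2) (3,3) (3,4) (3,5) (3,6) (4,4) (4,5) (4,6) (5,5) (5,6)] -> total=26
Click 2 (5,2) count=2: revealed 1 new [(5,2)] -> total=27

Answer: ..####.
.#####.
.######
.######
....###
..#..##
.......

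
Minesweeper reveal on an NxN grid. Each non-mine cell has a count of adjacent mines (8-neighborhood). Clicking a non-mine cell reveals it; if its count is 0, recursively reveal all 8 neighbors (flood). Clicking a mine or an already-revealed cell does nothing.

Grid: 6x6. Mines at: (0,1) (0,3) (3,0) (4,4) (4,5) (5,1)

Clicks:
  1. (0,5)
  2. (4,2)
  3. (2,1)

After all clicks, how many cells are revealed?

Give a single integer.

Answer: 20

Derivation:
Click 1 (0,5) count=0: revealed 20 new [(0,4) (0,5) (1,1) (1,2) (1,3) (1,4) (1,5) (2,1) (2,2) (2,3) (2,4) (2,5) (3,1) (3,2) (3,3) (3,4) (3,5) (4,1) (4,2) (4,3)] -> total=20
Click 2 (4,2) count=1: revealed 0 new [(none)] -> total=20
Click 3 (2,1) count=1: revealed 0 new [(none)] -> total=20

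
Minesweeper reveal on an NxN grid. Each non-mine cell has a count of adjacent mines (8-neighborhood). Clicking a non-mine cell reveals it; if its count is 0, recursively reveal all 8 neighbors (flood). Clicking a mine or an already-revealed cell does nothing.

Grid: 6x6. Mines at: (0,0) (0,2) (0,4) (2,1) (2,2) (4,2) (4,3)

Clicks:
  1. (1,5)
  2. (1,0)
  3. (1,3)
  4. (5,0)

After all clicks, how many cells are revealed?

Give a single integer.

Answer: 9

Derivation:
Click 1 (1,5) count=1: revealed 1 new [(1,5)] -> total=1
Click 2 (1,0) count=2: revealed 1 new [(1,0)] -> total=2
Click 3 (1,3) count=3: revealed 1 new [(1,3)] -> total=3
Click 4 (5,0) count=0: revealed 6 new [(3,0) (3,1) (4,0) (4,1) (5,0) (5,1)] -> total=9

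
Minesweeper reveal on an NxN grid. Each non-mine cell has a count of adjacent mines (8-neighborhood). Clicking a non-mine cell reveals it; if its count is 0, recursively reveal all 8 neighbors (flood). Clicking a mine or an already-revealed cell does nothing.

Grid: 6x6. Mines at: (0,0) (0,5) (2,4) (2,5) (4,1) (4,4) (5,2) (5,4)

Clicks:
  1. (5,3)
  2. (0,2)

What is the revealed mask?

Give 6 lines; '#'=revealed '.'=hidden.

Click 1 (5,3) count=3: revealed 1 new [(5,3)] -> total=1
Click 2 (0,2) count=0: revealed 17 new [(0,1) (0,2) (0,3) (0,4) (1,0) (1,1) (1,2) (1,3) (1,4) (2,0) (2,1) (2,2) (2,3) (3,0) (3,1) (3,2) (3,3)] -> total=18

Answer: .####.
#####.
####..
####..
......
...#..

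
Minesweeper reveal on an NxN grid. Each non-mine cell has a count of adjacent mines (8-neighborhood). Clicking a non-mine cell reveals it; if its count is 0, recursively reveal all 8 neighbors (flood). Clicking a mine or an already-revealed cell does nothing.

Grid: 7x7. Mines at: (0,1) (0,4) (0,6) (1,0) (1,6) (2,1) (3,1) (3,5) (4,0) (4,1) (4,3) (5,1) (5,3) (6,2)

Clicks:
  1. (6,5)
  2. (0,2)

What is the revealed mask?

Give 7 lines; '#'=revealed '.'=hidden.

Click 1 (6,5) count=0: revealed 9 new [(4,4) (4,5) (4,6) (5,4) (5,5) (5,6) (6,4) (6,5) (6,6)] -> total=9
Click 2 (0,2) count=1: revealed 1 new [(0,2)] -> total=10

Answer: ..#....
.......
.......
.......
....###
....###
....###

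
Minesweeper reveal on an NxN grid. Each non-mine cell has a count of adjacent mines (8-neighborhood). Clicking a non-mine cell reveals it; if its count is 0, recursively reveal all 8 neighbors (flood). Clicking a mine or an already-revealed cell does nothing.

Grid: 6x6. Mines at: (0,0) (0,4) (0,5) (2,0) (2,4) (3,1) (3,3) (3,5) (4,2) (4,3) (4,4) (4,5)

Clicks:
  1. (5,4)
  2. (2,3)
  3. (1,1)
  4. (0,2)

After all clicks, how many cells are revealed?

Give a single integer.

Click 1 (5,4) count=3: revealed 1 new [(5,4)] -> total=1
Click 2 (2,3) count=2: revealed 1 new [(2,3)] -> total=2
Click 3 (1,1) count=2: revealed 1 new [(1,1)] -> total=3
Click 4 (0,2) count=0: revealed 7 new [(0,1) (0,2) (0,3) (1,2) (1,3) (2,1) (2,2)] -> total=10

Answer: 10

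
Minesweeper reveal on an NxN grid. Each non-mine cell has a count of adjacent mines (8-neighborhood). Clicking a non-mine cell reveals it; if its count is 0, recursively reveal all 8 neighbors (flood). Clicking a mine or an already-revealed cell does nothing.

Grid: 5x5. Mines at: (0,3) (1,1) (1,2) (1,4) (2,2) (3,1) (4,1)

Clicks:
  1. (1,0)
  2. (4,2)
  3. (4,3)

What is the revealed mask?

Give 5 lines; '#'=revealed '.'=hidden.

Answer: .....
#....
...##
..###
..###

Derivation:
Click 1 (1,0) count=1: revealed 1 new [(1,0)] -> total=1
Click 2 (4,2) count=2: revealed 1 new [(4,2)] -> total=2
Click 3 (4,3) count=0: revealed 7 new [(2,3) (2,4) (3,2) (3,3) (3,4) (4,3) (4,4)] -> total=9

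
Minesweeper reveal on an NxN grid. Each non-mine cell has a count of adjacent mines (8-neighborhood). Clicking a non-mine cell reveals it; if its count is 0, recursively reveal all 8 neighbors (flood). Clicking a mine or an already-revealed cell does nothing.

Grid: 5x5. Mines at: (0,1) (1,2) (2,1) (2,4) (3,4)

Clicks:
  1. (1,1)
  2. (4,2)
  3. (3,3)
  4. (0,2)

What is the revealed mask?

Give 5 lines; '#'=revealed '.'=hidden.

Click 1 (1,1) count=3: revealed 1 new [(1,1)] -> total=1
Click 2 (4,2) count=0: revealed 8 new [(3,0) (3,1) (3,2) (3,3) (4,0) (4,1) (4,2) (4,3)] -> total=9
Click 3 (3,3) count=2: revealed 0 new [(none)] -> total=9
Click 4 (0,2) count=2: revealed 1 new [(0,2)] -> total=10

Answer: ..#..
.#...
.....
####.
####.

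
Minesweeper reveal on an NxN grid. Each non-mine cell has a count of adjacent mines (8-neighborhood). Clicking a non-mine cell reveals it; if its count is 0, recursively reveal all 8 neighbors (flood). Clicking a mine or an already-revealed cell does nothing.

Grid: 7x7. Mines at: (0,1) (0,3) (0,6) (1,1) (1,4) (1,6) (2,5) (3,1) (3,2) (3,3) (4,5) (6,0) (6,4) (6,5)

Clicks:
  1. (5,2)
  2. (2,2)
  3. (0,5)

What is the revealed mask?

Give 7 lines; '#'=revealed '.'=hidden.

Click 1 (5,2) count=0: revealed 9 new [(4,1) (4,2) (4,3) (5,1) (5,2) (5,3) (6,1) (6,2) (6,3)] -> total=9
Click 2 (2,2) count=4: revealed 1 new [(2,2)] -> total=10
Click 3 (0,5) count=3: revealed 1 new [(0,5)] -> total=11

Answer: .....#.
.......
..#....
.......
.###...
.###...
.###...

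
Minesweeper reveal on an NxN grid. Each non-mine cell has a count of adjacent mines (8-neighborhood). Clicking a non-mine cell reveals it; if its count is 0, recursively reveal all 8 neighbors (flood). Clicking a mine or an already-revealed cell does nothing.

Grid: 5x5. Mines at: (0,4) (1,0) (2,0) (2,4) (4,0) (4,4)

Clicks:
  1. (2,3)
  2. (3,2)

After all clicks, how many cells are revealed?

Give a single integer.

Click 1 (2,3) count=1: revealed 1 new [(2,3)] -> total=1
Click 2 (3,2) count=0: revealed 14 new [(0,1) (0,2) (0,3) (1,1) (1,2) (1,3) (2,1) (2,2) (3,1) (3,2) (3,3) (4,1) (4,2) (4,3)] -> total=15

Answer: 15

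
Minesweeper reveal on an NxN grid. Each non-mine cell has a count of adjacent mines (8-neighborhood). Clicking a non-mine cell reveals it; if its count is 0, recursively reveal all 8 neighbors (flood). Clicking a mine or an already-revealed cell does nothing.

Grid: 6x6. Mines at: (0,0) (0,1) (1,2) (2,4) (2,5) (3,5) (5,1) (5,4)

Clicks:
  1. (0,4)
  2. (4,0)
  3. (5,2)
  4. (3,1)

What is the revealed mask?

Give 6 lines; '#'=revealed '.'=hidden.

Answer: ...###
##.###
####..
####..
####..
..#...

Derivation:
Click 1 (0,4) count=0: revealed 6 new [(0,3) (0,4) (0,5) (1,3) (1,4) (1,5)] -> total=6
Click 2 (4,0) count=1: revealed 1 new [(4,0)] -> total=7
Click 3 (5,2) count=1: revealed 1 new [(5,2)] -> total=8
Click 4 (3,1) count=0: revealed 13 new [(1,0) (1,1) (2,0) (2,1) (2,2) (2,3) (3,0) (3,1) (3,2) (3,3) (4,1) (4,2) (4,3)] -> total=21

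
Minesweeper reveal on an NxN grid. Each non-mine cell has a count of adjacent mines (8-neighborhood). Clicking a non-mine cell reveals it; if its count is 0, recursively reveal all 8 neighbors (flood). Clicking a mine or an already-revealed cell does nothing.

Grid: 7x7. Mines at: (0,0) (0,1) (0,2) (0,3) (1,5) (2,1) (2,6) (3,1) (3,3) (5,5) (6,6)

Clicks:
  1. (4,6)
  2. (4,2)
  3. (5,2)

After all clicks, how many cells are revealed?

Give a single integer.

Answer: 16

Derivation:
Click 1 (4,6) count=1: revealed 1 new [(4,6)] -> total=1
Click 2 (4,2) count=2: revealed 1 new [(4,2)] -> total=2
Click 3 (5,2) count=0: revealed 14 new [(4,0) (4,1) (4,3) (4,4) (5,0) (5,1) (5,2) (5,3) (5,4) (6,0) (6,1) (6,2) (6,3) (6,4)] -> total=16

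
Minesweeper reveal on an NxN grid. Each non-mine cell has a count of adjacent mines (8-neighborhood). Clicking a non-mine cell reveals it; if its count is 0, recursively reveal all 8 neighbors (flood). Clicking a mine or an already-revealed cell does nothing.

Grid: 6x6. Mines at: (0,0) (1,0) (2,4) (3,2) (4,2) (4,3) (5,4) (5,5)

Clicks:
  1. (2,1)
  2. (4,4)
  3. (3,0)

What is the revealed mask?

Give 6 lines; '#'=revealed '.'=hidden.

Click 1 (2,1) count=2: revealed 1 new [(2,1)] -> total=1
Click 2 (4,4) count=3: revealed 1 new [(4,4)] -> total=2
Click 3 (3,0) count=0: revealed 7 new [(2,0) (3,0) (3,1) (4,0) (4,1) (5,0) (5,1)] -> total=9

Answer: ......
......
##....
##....
##..#.
##....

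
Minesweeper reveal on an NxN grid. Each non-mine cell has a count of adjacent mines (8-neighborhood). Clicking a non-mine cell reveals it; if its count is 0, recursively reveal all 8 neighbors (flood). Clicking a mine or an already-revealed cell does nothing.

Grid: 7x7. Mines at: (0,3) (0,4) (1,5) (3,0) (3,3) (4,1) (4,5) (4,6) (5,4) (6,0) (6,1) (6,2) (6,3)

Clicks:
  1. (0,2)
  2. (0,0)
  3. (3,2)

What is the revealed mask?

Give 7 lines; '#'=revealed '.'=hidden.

Answer: ###....
###....
###....
..#....
.......
.......
.......

Derivation:
Click 1 (0,2) count=1: revealed 1 new [(0,2)] -> total=1
Click 2 (0,0) count=0: revealed 8 new [(0,0) (0,1) (1,0) (1,1) (1,2) (2,0) (2,1) (2,2)] -> total=9
Click 3 (3,2) count=2: revealed 1 new [(3,2)] -> total=10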